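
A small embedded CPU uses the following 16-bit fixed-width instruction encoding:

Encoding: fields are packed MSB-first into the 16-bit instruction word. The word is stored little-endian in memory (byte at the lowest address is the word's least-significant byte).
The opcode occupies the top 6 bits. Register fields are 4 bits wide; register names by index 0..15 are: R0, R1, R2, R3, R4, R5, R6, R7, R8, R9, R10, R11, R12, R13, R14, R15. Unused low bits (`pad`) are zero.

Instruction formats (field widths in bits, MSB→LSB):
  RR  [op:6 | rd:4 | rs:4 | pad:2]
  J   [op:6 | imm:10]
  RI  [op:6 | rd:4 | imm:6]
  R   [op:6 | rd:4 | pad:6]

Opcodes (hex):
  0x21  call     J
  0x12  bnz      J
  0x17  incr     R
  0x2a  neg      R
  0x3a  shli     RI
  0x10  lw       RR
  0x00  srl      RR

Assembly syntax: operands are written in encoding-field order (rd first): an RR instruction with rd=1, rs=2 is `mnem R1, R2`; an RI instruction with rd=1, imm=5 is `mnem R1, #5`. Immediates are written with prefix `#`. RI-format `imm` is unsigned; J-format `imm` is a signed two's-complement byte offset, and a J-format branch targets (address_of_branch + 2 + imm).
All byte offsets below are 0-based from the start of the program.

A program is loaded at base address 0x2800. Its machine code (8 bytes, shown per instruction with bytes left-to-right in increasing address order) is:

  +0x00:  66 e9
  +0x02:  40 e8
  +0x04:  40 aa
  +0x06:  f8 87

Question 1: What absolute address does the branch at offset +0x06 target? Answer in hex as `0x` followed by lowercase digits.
+0x06: f8 87 ⇒ word 0x87f8 (little)
  op=0x87f8>>10=0x21 ⇒ call (J)
  imm@[9:0]=0x3f8 (s10→-8) ⇒ #-8
  target = base 0x2800 + off 0x06 + 2 + imm -8 = 0x2800

0x2800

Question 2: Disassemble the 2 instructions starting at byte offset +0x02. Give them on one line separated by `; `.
shli R1, #0; neg R9

off 0x02: read 40 e8 as little → 0xe840
  top 6b → 0x3a → shli [RI]
  [9:6] rd=1 = R1
  [5:0] imm=0 = #0
off 0x04: read 40 aa as little → 0xaa40
  top 6b → 0x2a → neg [R]
  [9:6] rd=9 = R9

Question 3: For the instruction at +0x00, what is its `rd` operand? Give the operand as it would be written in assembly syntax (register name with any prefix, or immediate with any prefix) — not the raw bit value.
@+00  little-endian(66 e9) = 0xe966
  top 6b → 0x3a → shli [RI]
  [9:6] rd=5 = R5
  [5:0] imm=38 = #38

R5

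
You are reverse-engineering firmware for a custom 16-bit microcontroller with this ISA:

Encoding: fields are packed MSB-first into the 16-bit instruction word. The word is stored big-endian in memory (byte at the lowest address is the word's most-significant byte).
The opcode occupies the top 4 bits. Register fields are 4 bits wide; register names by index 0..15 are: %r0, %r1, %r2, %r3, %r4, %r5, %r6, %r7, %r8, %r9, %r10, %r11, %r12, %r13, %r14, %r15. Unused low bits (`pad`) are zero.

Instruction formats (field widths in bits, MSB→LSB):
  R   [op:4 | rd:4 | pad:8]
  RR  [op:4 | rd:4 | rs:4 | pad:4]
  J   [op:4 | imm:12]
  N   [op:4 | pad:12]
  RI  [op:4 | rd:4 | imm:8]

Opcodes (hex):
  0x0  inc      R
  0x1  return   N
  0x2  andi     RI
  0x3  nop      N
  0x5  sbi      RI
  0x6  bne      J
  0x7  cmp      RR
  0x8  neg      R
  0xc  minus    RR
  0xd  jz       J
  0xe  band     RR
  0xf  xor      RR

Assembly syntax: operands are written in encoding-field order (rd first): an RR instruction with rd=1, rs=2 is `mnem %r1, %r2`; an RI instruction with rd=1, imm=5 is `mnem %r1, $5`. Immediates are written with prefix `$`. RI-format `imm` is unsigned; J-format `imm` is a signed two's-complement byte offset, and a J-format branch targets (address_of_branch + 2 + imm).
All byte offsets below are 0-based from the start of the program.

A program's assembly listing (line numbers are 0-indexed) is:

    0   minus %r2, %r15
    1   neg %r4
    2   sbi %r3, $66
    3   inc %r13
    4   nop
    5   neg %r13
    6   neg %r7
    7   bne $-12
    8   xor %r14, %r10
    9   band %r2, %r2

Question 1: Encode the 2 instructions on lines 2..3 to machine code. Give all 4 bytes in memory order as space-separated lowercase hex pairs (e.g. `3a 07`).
53 42 0d 00

2. sbi fields op=0x5:4|rd=3:4|imm=66:8 → word 5342h → 53 42
3. inc fields op=0x0:4|rd=13:4|pad=0:8 → word 0d00h → 0d 00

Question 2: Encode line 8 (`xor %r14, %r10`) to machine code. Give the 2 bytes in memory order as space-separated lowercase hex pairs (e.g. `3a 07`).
line 8 (xor): pack op=0xf:4|rd=14:4|rs=10:4|pad=0:4 = 0xfea0; big→ fe a0

fe a0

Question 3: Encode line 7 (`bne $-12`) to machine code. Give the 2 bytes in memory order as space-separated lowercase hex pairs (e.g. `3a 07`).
line 7 (bne): pack op=0x6:4|imm=-12:12 = 0x6ff4; big→ 6f f4

6f f4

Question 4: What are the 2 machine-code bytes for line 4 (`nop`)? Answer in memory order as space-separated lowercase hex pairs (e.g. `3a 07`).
line 4 (nop): pack op=0x3:4|pad=0:12 = 0x3000; big→ 30 00

30 00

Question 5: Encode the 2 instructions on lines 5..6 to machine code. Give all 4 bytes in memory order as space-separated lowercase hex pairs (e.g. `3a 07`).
L5: neg op=0x8:4|rd=13:4|pad=0:8 ⇒ 0x8d00 ⇒ big 8d 00
L6: neg op=0x8:4|rd=7:4|pad=0:8 ⇒ 0x8700 ⇒ big 87 00

8d 00 87 00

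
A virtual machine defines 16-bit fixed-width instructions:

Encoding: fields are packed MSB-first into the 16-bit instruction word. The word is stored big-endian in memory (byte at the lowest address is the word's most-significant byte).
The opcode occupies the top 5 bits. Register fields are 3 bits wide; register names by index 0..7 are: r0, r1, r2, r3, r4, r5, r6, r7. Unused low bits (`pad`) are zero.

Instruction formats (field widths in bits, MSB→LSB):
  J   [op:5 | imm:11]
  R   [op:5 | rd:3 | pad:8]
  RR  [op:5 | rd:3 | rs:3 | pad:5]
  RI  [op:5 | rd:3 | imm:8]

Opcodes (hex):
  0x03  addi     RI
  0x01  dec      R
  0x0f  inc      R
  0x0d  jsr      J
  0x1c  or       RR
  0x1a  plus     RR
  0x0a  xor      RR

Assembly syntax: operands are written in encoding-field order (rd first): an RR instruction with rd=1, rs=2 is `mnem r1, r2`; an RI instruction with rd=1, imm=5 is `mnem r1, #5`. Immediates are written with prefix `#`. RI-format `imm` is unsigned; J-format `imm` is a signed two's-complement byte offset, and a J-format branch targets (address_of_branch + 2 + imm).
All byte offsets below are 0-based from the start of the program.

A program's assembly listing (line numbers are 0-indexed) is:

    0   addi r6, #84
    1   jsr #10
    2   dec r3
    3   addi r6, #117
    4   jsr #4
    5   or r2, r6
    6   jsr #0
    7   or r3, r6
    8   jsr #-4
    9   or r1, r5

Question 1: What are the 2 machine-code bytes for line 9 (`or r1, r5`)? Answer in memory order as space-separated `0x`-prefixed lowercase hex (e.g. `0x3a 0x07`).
9. or fields op=0x1c:5|rd=1:3|rs=5:3|pad=0:5 → word e1a0h → e1 a0

0xe1 0xa0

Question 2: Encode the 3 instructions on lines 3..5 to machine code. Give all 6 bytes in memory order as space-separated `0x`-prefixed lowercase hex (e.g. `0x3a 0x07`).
0x1e 0x75 0x68 0x04 0xe2 0xc0

line 3 (addi): pack op=0x3:5|rd=6:3|imm=117:8 = 0x1e75; big→ 1e 75
line 4 (jsr): pack op=0xd:5|imm=4:11 = 0x6804; big→ 68 04
line 5 (or): pack op=0x1c:5|rd=2:3|rs=6:3|pad=0:5 = 0xe2c0; big→ e2 c0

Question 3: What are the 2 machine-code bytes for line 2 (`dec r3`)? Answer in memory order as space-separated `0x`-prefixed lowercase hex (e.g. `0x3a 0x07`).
0x0b 0x00

L2: dec op=0x1:5|rd=3:3|pad=0:8 ⇒ 0x0b00 ⇒ big 0b 00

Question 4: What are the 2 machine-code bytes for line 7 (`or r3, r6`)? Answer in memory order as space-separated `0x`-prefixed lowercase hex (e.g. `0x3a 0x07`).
L7: or op=0x1c:5|rd=3:3|rs=6:3|pad=0:5 ⇒ 0xe3c0 ⇒ big e3 c0

0xe3 0xc0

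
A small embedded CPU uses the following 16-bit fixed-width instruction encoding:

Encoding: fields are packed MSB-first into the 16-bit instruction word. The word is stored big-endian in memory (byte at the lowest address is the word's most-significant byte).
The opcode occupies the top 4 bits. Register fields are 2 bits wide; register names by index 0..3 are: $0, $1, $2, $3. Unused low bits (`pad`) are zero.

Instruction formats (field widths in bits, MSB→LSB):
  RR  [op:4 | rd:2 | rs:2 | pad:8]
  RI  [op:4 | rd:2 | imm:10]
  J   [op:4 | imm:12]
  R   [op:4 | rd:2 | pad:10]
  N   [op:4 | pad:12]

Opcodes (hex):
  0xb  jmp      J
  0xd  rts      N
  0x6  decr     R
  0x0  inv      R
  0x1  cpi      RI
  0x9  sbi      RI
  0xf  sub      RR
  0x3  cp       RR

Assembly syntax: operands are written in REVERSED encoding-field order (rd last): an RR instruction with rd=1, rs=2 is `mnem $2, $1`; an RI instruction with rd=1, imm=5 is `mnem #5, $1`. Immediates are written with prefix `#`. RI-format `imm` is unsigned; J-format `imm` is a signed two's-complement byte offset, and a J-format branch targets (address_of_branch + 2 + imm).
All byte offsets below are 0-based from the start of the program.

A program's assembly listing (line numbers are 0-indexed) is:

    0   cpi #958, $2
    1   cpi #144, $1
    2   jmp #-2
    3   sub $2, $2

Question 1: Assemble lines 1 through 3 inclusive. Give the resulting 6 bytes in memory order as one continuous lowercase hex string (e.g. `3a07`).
1490bffefa00

1. cpi fields op=0x1:4|rd=1:2|imm=144:10 → word 1490h → 14 90
2. jmp fields op=0xb:4|imm=-2:12 → word bffeh → bf fe
3. sub fields op=0xf:4|rd=2:2|rs=2:2|pad=0:8 → word fa00h → fa 00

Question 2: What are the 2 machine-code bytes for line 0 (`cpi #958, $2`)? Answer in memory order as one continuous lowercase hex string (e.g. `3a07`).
0. cpi fields op=0x1:4|rd=2:2|imm=958:10 → word 1bbeh → 1b be

1bbe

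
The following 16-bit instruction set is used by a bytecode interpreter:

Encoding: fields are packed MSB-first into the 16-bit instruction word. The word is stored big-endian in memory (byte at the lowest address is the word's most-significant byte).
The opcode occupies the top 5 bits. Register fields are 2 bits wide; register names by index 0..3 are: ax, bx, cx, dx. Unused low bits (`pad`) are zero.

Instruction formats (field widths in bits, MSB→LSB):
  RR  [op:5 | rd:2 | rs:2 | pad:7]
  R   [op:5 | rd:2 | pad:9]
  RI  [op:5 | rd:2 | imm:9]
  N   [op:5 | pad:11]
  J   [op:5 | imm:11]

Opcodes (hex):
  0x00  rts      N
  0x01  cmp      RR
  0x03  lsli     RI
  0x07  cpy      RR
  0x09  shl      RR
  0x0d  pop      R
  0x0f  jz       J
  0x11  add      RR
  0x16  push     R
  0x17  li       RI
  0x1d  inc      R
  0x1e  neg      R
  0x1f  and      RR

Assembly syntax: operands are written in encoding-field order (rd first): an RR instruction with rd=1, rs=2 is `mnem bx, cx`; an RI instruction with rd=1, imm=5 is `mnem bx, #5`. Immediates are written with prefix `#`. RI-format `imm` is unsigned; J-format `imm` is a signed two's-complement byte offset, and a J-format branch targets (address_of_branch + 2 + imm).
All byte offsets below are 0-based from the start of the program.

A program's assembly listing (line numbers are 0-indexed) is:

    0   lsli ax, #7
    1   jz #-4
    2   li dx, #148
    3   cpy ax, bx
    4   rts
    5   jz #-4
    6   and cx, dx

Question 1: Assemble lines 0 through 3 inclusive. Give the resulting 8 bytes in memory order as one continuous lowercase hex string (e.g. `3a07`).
18077ffcbe943880

0. lsli fields op=0x3:5|rd=0:2|imm=7:9 → word 1807h → 18 07
1. jz fields op=0xf:5|imm=-4:11 → word 7ffch → 7f fc
2. li fields op=0x17:5|rd=3:2|imm=148:9 → word be94h → be 94
3. cpy fields op=0x7:5|rd=0:2|rs=1:2|pad=0:7 → word 3880h → 38 80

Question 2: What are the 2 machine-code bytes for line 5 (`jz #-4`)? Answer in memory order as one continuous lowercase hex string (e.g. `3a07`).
7ffc

5. jz fields op=0xf:5|imm=-4:11 → word 7ffch → 7f fc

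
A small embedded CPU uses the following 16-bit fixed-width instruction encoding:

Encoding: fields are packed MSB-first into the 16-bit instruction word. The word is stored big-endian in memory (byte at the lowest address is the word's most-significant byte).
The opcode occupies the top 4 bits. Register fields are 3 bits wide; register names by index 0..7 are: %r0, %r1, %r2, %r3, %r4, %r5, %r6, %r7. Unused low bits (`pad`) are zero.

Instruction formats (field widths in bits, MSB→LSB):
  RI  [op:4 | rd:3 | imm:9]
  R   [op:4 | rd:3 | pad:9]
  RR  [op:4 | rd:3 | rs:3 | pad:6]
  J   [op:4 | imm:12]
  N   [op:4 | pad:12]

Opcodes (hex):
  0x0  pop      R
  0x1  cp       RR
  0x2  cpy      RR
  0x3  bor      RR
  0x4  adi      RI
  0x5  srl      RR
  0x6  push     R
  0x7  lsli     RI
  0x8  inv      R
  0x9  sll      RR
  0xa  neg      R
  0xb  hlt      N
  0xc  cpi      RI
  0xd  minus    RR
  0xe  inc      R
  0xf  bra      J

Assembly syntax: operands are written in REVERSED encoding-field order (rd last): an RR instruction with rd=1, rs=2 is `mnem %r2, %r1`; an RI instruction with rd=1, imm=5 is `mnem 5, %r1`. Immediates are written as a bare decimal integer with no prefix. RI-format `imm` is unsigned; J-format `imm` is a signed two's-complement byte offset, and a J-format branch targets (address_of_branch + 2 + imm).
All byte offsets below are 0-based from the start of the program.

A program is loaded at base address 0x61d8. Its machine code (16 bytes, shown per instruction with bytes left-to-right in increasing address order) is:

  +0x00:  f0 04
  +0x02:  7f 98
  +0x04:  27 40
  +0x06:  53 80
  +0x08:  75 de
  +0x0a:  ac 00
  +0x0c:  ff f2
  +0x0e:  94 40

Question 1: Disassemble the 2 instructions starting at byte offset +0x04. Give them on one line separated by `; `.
cpy %r5, %r3; srl %r6, %r1

off 0x04: read 27 40 as big → 0x2740
  top 4b → 0x2 → cpy [RR]
  rd@[11:9]=0x3 ⇒ %r3
  rs@[8:6]=0x5 ⇒ %r5
off 0x06: read 53 80 as big → 0x5380
  top 4b → 0x5 → srl [RR]
  rd@[11:9]=0x1 ⇒ %r1
  rs@[8:6]=0x6 ⇒ %r6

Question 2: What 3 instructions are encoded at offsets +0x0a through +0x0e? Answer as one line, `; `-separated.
neg %r6; bra -14; sll %r1, %r2

off 0x0a: read ac 00 as big → 0xac00
  op=0xac00>>12=0xa ⇒ neg (R)
  [11:9] rd=6 = %r6
off 0x0c: read ff f2 as big → 0xfff2
  op=0xfff2>>12=0xf ⇒ bra (J)
  [11:0] imm=4082 (s12→-14) = -14
off 0x0e: read 94 40 as big → 0x9440
  op=0x9440>>12=0x9 ⇒ sll (RR)
  [11:9] rd=2 = %r2
  [8:6] rs=1 = %r1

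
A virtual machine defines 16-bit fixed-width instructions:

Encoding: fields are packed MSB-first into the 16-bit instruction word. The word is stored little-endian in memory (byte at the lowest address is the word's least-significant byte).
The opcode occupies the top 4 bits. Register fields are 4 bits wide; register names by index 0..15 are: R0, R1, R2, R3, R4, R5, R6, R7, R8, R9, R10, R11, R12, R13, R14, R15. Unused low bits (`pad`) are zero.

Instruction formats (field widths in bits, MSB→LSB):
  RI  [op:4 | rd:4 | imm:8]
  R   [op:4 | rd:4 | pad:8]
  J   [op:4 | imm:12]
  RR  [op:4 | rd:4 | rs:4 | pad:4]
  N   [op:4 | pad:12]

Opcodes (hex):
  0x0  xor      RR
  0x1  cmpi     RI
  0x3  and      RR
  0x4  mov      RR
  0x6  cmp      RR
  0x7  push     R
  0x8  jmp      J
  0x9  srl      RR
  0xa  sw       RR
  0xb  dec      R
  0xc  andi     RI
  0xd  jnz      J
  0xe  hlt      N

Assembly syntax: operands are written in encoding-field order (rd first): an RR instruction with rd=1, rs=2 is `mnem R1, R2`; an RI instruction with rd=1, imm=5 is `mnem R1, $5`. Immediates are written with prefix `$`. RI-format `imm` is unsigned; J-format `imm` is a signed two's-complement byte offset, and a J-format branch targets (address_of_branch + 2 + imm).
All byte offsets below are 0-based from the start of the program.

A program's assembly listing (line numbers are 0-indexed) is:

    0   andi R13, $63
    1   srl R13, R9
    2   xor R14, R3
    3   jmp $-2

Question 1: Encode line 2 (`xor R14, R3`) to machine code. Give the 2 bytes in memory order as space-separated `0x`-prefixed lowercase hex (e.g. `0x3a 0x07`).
2. xor fields op=0x0:4|rd=14:4|rs=3:4|pad=0:4 → word 0e30h → 30 0e

0x30 0x0e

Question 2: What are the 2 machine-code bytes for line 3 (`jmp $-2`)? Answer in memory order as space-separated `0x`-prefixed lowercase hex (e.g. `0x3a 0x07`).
line 3 (jmp): pack op=0x8:4|imm=-2:12 = 0x8ffe; little→ fe 8f

0xfe 0x8f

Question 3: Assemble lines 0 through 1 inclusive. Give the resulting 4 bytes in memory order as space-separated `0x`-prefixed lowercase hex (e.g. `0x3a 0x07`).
0x3f 0xcd 0x90 0x9d

line 0 (andi): pack op=0xc:4|rd=13:4|imm=63:8 = 0xcd3f; little→ 3f cd
line 1 (srl): pack op=0x9:4|rd=13:4|rs=9:4|pad=0:4 = 0x9d90; little→ 90 9d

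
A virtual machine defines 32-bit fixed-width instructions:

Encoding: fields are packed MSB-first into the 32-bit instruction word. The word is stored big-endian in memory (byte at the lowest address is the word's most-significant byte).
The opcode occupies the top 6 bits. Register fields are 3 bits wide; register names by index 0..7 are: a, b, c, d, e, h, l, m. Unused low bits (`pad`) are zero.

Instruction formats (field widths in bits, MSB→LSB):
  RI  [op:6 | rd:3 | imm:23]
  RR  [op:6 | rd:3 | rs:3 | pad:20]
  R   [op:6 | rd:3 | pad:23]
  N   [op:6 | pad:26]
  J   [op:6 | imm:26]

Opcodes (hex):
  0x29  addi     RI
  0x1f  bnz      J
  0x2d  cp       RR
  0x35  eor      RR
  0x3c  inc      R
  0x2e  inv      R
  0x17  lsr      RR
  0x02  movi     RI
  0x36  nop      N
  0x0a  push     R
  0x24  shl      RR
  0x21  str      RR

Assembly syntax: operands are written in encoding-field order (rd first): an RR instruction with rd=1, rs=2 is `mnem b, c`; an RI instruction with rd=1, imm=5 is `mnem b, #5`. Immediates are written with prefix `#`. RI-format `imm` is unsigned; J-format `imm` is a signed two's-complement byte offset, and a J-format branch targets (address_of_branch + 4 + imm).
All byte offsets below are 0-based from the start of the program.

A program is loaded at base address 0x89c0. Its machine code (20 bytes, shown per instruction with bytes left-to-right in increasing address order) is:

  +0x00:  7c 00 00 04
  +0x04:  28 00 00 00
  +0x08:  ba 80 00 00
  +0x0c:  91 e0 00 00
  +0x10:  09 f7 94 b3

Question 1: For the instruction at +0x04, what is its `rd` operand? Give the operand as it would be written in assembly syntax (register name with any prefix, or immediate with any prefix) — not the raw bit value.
+0x04: 28 00 00 00 ⇒ word 0x28000000 (big)
  op=0x28000000>>26=0xa ⇒ push (R)
  rd@[25:23]=0x0 ⇒ a

a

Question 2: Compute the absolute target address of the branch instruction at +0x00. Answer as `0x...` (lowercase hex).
0x89c8

@+00  big-endian(7c 00 00 04) = 0x7c000004
  opcode bits[31:26]=0x1f: bnz/J
  imm@[25:0]=0x4 ⇒ #4
  target = base 0x89c0 + off 0x00 + 4 + imm 4 = 0x89c8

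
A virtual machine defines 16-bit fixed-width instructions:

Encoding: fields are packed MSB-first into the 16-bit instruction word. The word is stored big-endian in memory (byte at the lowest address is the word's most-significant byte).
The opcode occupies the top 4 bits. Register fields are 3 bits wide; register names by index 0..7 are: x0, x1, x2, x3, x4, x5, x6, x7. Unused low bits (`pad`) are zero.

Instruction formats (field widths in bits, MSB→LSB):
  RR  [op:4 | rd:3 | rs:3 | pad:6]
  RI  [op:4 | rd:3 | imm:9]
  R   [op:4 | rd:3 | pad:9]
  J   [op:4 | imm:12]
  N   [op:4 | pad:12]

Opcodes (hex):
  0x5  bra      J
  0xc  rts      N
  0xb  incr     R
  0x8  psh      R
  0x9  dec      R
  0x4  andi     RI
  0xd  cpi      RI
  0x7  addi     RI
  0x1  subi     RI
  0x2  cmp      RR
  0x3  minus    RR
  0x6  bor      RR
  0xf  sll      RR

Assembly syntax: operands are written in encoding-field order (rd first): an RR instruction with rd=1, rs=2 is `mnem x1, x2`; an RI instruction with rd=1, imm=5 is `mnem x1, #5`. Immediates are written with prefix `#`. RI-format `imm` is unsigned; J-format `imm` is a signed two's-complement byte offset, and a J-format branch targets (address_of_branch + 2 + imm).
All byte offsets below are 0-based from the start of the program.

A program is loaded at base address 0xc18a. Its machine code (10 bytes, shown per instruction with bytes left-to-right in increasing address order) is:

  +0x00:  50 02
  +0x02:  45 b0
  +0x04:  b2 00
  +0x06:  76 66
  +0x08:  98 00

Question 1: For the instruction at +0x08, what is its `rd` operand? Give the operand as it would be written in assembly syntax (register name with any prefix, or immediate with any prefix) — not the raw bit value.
[08] 98 00 → 0x9800
  op=0x9800>>12=0x9 ⇒ dec (R)
  [11:9] rd=4 = x4

x4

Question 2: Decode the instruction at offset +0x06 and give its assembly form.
addi x3, #102

+0x06: 76 66 ⇒ word 0x7666 (big)
  opcode bits[15:12]=0x7: addi/RI
  [11:9] rd=3 = x3
  [8:0] imm=102 = #102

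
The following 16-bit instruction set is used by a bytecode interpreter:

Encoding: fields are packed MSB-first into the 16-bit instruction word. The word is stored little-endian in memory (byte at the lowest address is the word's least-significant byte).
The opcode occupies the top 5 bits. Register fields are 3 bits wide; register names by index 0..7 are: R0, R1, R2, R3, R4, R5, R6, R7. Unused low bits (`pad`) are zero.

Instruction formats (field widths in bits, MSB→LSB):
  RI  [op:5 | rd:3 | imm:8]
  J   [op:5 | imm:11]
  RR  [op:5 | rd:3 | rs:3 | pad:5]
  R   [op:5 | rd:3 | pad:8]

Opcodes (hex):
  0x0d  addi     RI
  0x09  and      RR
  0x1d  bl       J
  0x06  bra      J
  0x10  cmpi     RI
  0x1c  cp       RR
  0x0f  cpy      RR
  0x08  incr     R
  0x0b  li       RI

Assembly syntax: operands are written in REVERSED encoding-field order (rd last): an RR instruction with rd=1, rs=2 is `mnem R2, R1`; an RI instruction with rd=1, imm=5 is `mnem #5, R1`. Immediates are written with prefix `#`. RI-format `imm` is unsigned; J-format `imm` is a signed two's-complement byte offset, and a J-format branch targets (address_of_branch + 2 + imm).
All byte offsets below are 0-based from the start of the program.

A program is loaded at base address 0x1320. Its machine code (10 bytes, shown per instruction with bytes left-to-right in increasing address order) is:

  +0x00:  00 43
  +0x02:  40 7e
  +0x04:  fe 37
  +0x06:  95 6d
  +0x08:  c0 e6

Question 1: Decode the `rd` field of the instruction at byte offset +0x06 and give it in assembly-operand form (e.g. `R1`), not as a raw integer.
+0x06: 95 6d ⇒ word 0x6d95 (little)
  top 5b → 0xd → addi [RI]
  rd@[10:8]=0x5 ⇒ R5
  imm@[7:0]=0x95 ⇒ #149

R5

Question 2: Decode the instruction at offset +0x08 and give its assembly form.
cp R6, R6

[08] c0 e6 → 0xe6c0
  op=0xe6c0>>11=0x1c ⇒ cp (RR)
  rd@[10:8]=0x6 ⇒ R6
  rs@[7:5]=0x6 ⇒ R6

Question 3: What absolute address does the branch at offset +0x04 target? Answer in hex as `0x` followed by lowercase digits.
0x1324

[04] fe 37 → 0x37fe
  op=0x37fe>>11=0x6 ⇒ bra (J)
  imm: (w>>0)&0x7ff=0x7fe (s11→-2) → #-2
  target = base 0x1320 + off 0x04 + 2 + imm -2 = 0x1324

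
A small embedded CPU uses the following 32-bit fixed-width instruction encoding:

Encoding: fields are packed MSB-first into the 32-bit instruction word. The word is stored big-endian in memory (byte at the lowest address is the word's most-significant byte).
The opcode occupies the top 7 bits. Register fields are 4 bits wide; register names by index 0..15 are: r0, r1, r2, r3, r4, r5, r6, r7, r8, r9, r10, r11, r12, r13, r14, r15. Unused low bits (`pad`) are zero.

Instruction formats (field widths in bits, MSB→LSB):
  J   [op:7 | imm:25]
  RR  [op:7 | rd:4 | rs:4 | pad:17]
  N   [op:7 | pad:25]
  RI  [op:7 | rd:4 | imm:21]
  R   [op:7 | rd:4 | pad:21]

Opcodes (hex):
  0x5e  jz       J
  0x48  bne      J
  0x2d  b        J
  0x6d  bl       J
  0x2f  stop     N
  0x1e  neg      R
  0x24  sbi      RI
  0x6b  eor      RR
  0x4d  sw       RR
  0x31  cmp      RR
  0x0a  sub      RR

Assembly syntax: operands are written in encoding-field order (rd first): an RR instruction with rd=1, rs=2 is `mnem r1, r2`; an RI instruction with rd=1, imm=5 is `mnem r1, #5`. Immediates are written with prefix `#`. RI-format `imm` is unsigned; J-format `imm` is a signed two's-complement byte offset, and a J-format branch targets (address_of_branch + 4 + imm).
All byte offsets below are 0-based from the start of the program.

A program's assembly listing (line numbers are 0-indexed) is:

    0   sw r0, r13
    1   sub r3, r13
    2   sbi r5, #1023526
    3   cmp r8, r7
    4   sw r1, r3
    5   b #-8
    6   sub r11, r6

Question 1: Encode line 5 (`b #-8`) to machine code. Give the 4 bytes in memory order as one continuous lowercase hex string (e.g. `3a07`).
line 5 (b): pack op=0x2d:7|imm=-8:25 = 0x5bfffff8; big→ 5b ff ff f8

5bfffff8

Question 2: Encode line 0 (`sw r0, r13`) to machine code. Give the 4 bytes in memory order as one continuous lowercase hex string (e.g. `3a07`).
9a1a0000

line 0 (sw): pack op=0x4d:7|rd=0:4|rs=13:4|pad=0:17 = 0x9a1a0000; big→ 9a 1a 00 00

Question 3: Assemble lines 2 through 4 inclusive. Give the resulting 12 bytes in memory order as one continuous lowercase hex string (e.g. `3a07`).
line 2 (sbi): pack op=0x24:7|rd=5:4|imm=1023526:21 = 0x48af9e26; big→ 48 af 9e 26
line 3 (cmp): pack op=0x31:7|rd=8:4|rs=7:4|pad=0:17 = 0x630e0000; big→ 63 0e 00 00
line 4 (sw): pack op=0x4d:7|rd=1:4|rs=3:4|pad=0:17 = 0x9a260000; big→ 9a 26 00 00

48af9e26630e00009a260000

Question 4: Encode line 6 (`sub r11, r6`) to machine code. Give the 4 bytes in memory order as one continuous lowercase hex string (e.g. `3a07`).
156c0000

6. sub fields op=0xa:7|rd=11:4|rs=6:4|pad=0:17 → word 156c0000h → 15 6c 00 00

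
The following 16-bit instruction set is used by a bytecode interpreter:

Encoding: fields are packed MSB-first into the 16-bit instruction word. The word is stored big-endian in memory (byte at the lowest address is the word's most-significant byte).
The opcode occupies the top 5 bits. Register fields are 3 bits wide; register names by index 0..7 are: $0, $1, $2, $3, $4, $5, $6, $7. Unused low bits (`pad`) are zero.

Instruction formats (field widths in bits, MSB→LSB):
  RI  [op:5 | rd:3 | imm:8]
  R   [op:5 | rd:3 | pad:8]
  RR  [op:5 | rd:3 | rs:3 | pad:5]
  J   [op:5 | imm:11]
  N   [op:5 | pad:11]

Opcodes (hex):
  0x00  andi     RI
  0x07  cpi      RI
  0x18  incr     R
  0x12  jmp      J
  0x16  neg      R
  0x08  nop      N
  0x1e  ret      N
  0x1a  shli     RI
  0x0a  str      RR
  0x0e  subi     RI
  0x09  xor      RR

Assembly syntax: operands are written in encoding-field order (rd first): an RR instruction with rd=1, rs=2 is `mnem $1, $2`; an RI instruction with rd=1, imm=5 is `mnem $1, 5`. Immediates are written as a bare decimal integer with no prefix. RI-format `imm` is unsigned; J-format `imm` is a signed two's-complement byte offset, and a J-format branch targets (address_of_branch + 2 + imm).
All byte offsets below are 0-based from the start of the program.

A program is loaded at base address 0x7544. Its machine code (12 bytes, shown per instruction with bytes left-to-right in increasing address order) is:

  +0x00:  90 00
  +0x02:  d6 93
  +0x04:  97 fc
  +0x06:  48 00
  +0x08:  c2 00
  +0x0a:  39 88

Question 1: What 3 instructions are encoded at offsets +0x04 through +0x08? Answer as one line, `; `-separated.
off 0x04: read 97 fc as big → 0x97fc
  opcode bits[15:11]=0x12: jmp/J
  imm@[10:0]=0x7fc (s11→-4) ⇒ -4
off 0x06: read 48 00 as big → 0x4800
  opcode bits[15:11]=0x9: xor/RR
  rd@[10:8]=0x0 ⇒ $0
  rs@[7:5]=0x0 ⇒ $0
off 0x08: read c2 00 as big → 0xc200
  opcode bits[15:11]=0x18: incr/R
  rd@[10:8]=0x2 ⇒ $2

jmp -4; xor $0, $0; incr $2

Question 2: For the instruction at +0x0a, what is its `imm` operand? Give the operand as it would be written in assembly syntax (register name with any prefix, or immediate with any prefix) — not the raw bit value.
+0x0a: 39 88 ⇒ word 0x3988 (big)
  opcode bits[15:11]=0x7: cpi/RI
  rd: (w>>8)&0x7=0x1 → $1
  imm: (w>>0)&0xff=0x88 → 136

136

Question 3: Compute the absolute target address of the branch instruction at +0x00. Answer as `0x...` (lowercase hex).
0x7546

@+00  big-endian(90 00) = 0x9000
  top 5b → 0x12 → jmp [J]
  [10:0] imm=0 = 0
  target = base 0x7544 + off 0x00 + 2 + imm 0 = 0x7546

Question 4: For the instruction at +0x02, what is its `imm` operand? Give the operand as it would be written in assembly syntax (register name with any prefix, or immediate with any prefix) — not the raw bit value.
147

[02] d6 93 → 0xd693
  opcode bits[15:11]=0x1a: shli/RI
  rd: (w>>8)&0x7=0x6 → $6
  imm: (w>>0)&0xff=0x93 → 147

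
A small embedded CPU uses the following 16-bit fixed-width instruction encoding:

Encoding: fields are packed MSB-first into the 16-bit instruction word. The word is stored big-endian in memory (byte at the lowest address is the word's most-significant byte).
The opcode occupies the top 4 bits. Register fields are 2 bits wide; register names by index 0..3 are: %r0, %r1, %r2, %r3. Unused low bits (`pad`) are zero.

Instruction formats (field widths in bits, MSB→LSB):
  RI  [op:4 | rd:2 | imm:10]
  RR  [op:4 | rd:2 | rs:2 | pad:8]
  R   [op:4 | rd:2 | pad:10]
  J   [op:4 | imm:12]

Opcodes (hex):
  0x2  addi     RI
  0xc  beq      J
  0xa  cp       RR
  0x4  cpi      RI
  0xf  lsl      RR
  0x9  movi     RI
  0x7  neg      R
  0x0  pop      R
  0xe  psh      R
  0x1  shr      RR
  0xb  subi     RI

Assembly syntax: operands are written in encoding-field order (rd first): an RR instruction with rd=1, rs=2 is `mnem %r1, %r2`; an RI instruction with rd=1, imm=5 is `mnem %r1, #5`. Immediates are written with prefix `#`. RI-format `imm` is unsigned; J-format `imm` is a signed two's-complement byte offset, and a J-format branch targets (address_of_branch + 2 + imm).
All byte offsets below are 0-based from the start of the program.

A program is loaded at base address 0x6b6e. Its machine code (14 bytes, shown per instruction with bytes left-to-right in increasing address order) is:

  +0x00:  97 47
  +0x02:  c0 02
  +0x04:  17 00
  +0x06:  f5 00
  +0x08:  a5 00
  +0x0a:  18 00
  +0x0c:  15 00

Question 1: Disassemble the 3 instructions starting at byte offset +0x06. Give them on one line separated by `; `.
lsl %r1, %r1; cp %r1, %r1; shr %r2, %r0

[06] f5 00 → 0xf500
  top 4b → 0xf → lsl [RR]
  rd: (w>>10)&0x3=0x1 → %r1
  rs: (w>>8)&0x3=0x1 → %r1
[08] a5 00 → 0xa500
  top 4b → 0xa → cp [RR]
  rd: (w>>10)&0x3=0x1 → %r1
  rs: (w>>8)&0x3=0x1 → %r1
[0a] 18 00 → 0x1800
  top 4b → 0x1 → shr [RR]
  rd: (w>>10)&0x3=0x2 → %r2
  rs: (w>>8)&0x3=0x0 → %r0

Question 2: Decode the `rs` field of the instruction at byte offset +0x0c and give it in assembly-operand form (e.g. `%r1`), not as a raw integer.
%r1

@+0c  big-endian(15 00) = 0x1500
  opcode bits[15:12]=0x1: shr/RR
  rd@[11:10]=0x1 ⇒ %r1
  rs@[9:8]=0x1 ⇒ %r1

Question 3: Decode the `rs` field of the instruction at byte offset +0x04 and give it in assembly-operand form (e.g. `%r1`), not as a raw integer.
%r3

[04] 17 00 → 0x1700
  op=0x1700>>12=0x1 ⇒ shr (RR)
  rd@[11:10]=0x1 ⇒ %r1
  rs@[9:8]=0x3 ⇒ %r3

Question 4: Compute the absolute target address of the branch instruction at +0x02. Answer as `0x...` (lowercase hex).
off 0x02: read c0 02 as big → 0xc002
  opcode bits[15:12]=0xc: beq/J
  [11:0] imm=2 = #2
  target = base 0x6b6e + off 0x02 + 2 + imm 2 = 0x6b74

0x6b74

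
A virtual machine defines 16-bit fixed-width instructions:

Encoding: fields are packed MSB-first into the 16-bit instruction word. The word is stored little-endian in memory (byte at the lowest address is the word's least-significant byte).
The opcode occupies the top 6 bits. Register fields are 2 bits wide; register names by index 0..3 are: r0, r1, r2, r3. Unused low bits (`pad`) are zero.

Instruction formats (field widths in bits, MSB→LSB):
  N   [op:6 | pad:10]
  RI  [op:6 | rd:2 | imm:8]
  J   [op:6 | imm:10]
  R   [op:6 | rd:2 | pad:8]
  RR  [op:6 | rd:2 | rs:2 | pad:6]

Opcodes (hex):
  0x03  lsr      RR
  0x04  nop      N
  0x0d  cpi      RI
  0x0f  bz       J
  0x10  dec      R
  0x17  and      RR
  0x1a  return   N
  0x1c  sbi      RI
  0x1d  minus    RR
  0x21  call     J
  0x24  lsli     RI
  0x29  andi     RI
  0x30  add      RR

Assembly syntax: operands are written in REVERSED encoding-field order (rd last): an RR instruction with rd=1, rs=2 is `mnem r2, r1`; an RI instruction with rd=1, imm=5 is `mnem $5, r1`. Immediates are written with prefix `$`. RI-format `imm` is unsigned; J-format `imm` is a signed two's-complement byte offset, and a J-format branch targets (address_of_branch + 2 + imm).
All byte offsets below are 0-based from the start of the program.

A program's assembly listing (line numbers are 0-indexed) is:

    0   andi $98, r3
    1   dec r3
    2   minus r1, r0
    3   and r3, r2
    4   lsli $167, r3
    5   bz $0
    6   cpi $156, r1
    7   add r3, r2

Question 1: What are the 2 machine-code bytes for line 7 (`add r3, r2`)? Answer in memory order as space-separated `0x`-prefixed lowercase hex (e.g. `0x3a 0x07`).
line 7 (add): pack op=0x30:6|rd=2:2|rs=3:2|pad=0:6 = 0xc2c0; little→ c0 c2

0xc0 0xc2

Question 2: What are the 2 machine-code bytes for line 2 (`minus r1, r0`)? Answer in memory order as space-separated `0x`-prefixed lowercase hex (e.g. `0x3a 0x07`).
L2: minus op=0x1d:6|rd=0:2|rs=1:2|pad=0:6 ⇒ 0x7440 ⇒ little 40 74

0x40 0x74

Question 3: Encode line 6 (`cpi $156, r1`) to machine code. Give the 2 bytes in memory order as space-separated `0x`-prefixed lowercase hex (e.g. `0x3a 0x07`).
0x9c 0x35

line 6 (cpi): pack op=0xd:6|rd=1:2|imm=156:8 = 0x359c; little→ 9c 35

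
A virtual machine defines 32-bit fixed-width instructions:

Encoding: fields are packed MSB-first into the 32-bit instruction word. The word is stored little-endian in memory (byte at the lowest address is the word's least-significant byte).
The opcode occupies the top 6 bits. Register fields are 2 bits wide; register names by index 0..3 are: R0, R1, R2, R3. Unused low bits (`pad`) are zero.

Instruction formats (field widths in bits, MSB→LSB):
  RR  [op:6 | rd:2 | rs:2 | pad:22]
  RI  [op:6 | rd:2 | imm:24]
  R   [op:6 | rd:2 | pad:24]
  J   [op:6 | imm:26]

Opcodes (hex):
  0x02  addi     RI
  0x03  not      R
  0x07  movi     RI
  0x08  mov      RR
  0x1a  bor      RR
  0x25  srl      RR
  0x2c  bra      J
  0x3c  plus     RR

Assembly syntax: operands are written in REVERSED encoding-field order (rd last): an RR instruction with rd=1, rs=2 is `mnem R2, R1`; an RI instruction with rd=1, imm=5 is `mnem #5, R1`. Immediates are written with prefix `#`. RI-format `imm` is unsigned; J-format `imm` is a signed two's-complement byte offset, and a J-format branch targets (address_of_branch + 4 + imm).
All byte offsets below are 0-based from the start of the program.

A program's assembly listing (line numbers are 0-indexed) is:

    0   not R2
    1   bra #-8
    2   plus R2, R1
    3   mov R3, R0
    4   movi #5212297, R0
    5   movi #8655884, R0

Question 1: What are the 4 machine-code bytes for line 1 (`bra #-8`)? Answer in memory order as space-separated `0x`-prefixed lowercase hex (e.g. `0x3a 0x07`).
0xf8 0xff 0xff 0xb3

1. bra fields op=0x2c:6|imm=-8:26 → word b3fffff8h → f8 ff ff b3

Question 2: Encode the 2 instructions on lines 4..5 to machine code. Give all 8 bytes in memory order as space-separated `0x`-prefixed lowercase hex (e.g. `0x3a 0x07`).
L4: movi op=0x7:6|rd=0:2|imm=5212297:24 ⇒ 0x1c4f8889 ⇒ little 89 88 4f 1c
L5: movi op=0x7:6|rd=0:2|imm=8655884:24 ⇒ 0x1c84140c ⇒ little 0c 14 84 1c

0x89 0x88 0x4f 0x1c 0x0c 0x14 0x84 0x1c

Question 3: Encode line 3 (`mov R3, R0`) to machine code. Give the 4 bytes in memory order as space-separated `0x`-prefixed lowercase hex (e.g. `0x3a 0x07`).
0x00 0x00 0xc0 0x20

L3: mov op=0x8:6|rd=0:2|rs=3:2|pad=0:22 ⇒ 0x20c00000 ⇒ little 00 00 c0 20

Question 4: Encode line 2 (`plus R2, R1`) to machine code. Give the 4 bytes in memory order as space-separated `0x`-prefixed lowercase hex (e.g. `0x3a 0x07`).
2. plus fields op=0x3c:6|rd=1:2|rs=2:2|pad=0:22 → word f1800000h → 00 00 80 f1

0x00 0x00 0x80 0xf1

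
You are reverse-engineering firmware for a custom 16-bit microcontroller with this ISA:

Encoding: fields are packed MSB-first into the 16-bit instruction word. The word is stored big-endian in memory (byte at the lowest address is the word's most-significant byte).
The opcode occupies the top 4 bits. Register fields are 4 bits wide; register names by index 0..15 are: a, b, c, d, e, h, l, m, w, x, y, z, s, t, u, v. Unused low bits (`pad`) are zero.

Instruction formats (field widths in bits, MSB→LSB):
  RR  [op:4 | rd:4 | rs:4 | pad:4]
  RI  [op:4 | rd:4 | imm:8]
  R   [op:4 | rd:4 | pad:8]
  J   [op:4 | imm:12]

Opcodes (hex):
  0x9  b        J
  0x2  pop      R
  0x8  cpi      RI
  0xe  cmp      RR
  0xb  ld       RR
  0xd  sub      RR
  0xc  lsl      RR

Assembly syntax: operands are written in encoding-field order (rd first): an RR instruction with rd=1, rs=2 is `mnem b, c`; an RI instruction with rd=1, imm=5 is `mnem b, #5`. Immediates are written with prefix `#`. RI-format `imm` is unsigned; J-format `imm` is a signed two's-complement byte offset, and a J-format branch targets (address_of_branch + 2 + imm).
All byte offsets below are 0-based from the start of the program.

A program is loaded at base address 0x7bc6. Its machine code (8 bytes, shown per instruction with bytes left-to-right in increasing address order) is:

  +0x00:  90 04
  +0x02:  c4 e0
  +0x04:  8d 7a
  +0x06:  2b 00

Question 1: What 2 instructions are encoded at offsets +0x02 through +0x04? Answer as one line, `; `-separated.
lsl e, u; cpi t, #122

@+02  big-endian(c4 e0) = 0xc4e0
  opcode bits[15:12]=0xc: lsl/RR
  rd: (w>>8)&0xf=0x4 → e
  rs: (w>>4)&0xf=0xe → u
@+04  big-endian(8d 7a) = 0x8d7a
  opcode bits[15:12]=0x8: cpi/RI
  rd: (w>>8)&0xf=0xd → t
  imm: (w>>0)&0xff=0x7a → #122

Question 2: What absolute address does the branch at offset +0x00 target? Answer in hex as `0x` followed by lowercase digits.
0x7bcc

+0x00: 90 04 ⇒ word 0x9004 (big)
  top 4b → 0x9 → b [J]
  imm: (w>>0)&0xfff=0x4 → #4
  target = base 0x7bc6 + off 0x00 + 2 + imm 4 = 0x7bcc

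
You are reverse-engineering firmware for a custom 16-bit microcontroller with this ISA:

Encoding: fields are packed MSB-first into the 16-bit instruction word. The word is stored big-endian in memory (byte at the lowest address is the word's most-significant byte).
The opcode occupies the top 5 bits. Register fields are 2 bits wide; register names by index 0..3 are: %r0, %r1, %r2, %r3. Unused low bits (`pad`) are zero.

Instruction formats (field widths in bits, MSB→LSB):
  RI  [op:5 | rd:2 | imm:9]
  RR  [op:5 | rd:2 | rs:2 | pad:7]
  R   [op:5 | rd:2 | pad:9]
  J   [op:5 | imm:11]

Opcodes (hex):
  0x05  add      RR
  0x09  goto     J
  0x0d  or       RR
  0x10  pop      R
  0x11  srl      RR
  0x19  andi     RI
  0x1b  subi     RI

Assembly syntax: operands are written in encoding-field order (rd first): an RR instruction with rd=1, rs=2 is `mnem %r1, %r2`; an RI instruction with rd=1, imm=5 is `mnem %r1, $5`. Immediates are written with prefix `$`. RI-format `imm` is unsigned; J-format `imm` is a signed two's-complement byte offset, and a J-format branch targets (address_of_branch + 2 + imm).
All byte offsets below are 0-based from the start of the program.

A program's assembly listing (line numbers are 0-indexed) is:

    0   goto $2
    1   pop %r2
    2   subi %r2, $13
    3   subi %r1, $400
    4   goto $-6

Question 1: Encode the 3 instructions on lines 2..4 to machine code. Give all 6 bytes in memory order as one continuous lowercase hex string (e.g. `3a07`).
line 2 (subi): pack op=0x1b:5|rd=2:2|imm=13:9 = 0xdc0d; big→ dc 0d
line 3 (subi): pack op=0x1b:5|rd=1:2|imm=400:9 = 0xdb90; big→ db 90
line 4 (goto): pack op=0x9:5|imm=-6:11 = 0x4ffa; big→ 4f fa

dc0ddb904ffa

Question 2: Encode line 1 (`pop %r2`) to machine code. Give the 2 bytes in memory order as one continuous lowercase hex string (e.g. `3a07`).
L1: pop op=0x10:5|rd=2:2|pad=0:9 ⇒ 0x8400 ⇒ big 84 00

8400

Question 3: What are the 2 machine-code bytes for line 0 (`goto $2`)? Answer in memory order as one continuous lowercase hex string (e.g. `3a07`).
4802

line 0 (goto): pack op=0x9:5|imm=2:11 = 0x4802; big→ 48 02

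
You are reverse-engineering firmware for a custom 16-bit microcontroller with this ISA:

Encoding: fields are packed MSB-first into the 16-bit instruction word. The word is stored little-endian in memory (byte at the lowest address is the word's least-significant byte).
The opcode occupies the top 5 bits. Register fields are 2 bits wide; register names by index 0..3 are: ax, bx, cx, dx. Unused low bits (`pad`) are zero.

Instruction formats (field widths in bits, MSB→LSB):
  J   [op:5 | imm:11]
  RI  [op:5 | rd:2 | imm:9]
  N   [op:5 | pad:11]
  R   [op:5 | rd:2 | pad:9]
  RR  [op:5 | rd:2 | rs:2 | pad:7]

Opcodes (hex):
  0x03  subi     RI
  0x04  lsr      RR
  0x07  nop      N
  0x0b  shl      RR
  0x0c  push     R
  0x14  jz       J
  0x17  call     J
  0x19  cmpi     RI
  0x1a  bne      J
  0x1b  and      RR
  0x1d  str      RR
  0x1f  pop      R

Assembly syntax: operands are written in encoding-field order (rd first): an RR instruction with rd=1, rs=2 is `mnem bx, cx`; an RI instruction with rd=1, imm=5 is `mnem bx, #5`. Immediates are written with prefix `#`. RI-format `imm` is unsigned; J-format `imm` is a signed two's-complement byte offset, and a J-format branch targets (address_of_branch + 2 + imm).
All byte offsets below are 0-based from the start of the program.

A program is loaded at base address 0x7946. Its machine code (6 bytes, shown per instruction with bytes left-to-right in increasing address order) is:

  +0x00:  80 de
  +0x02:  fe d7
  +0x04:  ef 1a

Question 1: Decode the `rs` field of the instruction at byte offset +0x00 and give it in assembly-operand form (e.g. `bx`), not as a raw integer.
@+00  little-endian(80 de) = 0xde80
  op=0xde80>>11=0x1b ⇒ and (RR)
  rd@[10:9]=0x3 ⇒ dx
  rs@[8:7]=0x1 ⇒ bx

bx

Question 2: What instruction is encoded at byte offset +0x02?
+0x02: fe d7 ⇒ word 0xd7fe (little)
  op=0xd7fe>>11=0x1a ⇒ bne (J)
  imm: (w>>0)&0x7ff=0x7fe (s11→-2) → #-2

bne #-2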